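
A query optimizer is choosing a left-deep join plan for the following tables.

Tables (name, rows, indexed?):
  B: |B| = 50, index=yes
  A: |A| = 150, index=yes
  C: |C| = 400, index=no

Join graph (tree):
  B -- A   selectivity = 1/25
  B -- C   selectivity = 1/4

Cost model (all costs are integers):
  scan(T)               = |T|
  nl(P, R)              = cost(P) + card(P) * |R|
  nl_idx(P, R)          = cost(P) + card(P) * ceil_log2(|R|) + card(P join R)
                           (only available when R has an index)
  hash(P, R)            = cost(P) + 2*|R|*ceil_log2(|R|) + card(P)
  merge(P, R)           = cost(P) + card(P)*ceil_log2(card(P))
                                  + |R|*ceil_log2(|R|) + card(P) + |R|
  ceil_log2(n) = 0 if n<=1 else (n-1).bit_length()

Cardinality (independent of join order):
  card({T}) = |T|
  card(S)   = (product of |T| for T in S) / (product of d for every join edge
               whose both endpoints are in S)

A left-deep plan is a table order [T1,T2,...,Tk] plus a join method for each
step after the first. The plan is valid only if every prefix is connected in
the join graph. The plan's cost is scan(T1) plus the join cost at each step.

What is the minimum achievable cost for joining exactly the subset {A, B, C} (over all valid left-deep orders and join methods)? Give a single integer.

7750

Selinger DP over subsets of {A,B,C}:
  {B}: scan cost=50, card=50
  {A}: scan cost=150, card=150
  {C}: scan cost=400, card=400
  {AB}: card=300; try (A,nl_idx)→750, (B,hash)→900, (B,nl_idx)→1350, (A,merge)→1750, (B,merge)→1850, (A,hash)→2500 …(+2); best=750 via (A,nl_idx)
  {BC}: card=5000; try (B,hash)→1400, (C,merge)→4400, (B,merge)→4750, (C,hash)→7300, (B,nl_idx)→7800, (C,nl)→20050 …(+1); best=1400 via (B,hash)
  {ABC}: card=30000; try (C,merge)→7750, (C,hash)→8250, (A,hash)→8800, (A,nl_idx)→71400, (A,merge)→72750, (C,nl)→120750 …(+1); best=7750 via (C,merge)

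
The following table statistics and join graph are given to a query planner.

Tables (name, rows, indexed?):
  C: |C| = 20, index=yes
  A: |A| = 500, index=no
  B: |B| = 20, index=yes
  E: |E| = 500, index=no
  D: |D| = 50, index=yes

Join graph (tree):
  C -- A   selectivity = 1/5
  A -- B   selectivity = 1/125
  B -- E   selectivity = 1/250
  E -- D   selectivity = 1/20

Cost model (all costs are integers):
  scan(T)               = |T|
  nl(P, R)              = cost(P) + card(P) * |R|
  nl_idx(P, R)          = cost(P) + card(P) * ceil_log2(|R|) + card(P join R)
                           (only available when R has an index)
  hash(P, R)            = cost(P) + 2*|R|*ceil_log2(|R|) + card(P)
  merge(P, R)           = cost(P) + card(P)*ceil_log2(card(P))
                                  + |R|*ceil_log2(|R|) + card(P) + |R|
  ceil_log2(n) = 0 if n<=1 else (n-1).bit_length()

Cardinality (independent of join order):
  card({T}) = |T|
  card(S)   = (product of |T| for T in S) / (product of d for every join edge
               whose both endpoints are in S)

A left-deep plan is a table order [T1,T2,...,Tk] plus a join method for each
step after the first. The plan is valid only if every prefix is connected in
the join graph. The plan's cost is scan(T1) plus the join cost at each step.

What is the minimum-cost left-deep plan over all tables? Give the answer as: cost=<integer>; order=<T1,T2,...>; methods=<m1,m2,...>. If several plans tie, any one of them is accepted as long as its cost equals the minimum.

Selinger DP (subsets sized 1..n):
  {C}: scan cost=20, card=20
  {A}: scan cost=500, card=500
  {B}: scan cost=20, card=20
  {E}: scan cost=500, card=500
  {D}: scan cost=50, card=50
  {AC}: card=2000; try (C,hash)→1200, (C,nl_idx)→5000, (A,merge)→5140, (C,merge)→5620, (A,hash)→9040, (A,nl)→10020 …(+1); best=1200 via (C,hash)
  {AB}: card=80; try (B,hash)→1200, (B,nl_idx)→3080, (A,merge)→5140, (B,merge)→5620, (A,hash)→9040, (A,nl)→10020 …(+1); best=1200 via (B,hash)
  {BE}: card=40; try (B,hash)→1200, (B,nl_idx)→3040, (E,merge)→5140, (B,merge)→5620, (E,hash)→9040, (E,nl)→10020 …(+1); best=1200 via (B,hash)
  {DE}: card=1250; try (D,hash)→1600, (D,nl_idx)→4750, (E,merge)→5400, (D,merge)→5850, (E,hash)→9100, (E,nl)→25050 …(+1); best=1600 via (D,hash)
  {ABC}: card=320; try (C,hash)→1480, (C,nl_idx)→1920, (C,merge)→1960, (C,nl)→2800, (B,hash)→3400, (B,nl_idx)→11520 …(+2); best=1480 via (C,hash)
  {ABE}: card=160; try (A,merge)→6480, (E,merge)→6840, (A,hash)→10240, (E,hash)→10280, (A,nl)→21200, (E,nl)→41200; best=6480 via (A,merge)
  {BDE}: card=100; try (D,nl_idx)→1540, (D,merge)→1830, (D,hash)→1840, (B,hash)→3050, (D,nl)→3200, (B,nl_idx)→7950 …(+2); best=1540 via (D,nl_idx)
  {ABCE}: card=640; try (C,hash)→6840, (C,nl_idx)→7920, (C,merge)→8040, (E,merge)→9680, (C,nl)→9680, (E,hash)→10800 …(+1); best=6840 via (C,hash)
  {ABDE}: card=400; try (D,hash)→7240, (A,merge)→7340, (D,nl_idx)→7840, (D,merge)→8270, (A,hash)→10640, (D,nl)→14480 …(+1); best=7240 via (D,hash)
  {ABCDE}: card=1600; try (C,hash)→7840, (D,hash)→8080, (C,nl_idx)→10840, (C,merge)→11360, (D,nl_idx)→12280, (D,merge)→14230 …(+2); best=7840 via (C,hash)

cost=7840; order=E,B,A,D,C; methods=hash,merge,hash,hash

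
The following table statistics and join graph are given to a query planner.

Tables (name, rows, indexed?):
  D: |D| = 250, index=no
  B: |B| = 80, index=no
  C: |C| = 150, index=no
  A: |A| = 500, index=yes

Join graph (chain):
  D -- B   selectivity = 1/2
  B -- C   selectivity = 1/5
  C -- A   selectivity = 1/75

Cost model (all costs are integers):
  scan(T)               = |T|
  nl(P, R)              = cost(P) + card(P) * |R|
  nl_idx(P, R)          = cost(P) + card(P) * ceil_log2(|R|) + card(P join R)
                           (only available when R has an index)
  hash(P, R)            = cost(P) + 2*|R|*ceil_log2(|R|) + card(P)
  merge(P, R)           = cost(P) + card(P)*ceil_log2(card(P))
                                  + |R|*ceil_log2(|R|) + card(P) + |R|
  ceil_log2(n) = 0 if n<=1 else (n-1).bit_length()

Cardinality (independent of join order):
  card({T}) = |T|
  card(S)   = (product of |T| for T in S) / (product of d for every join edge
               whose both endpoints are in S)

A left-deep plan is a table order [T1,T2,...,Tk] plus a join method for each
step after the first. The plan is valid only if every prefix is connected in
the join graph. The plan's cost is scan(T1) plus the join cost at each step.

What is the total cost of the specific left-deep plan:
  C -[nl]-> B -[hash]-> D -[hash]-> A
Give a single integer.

327550

step 1: scan C: cost=150, card=150
step 2: join B via nl
    card(P join B) = 150*80/(5) = 2400
    cost = 150 + 150*80 = 12150
step 3: join D via hash
    card(P join D) = 2400*250/(2) = 300000
    cost = 12150 + 2*250*8 + 2400 = 18550
step 4: join A via hash
    card(P join A) = 300000*500/(75) = 2000000
    cost = 18550 + 2*500*9 + 300000 = 327550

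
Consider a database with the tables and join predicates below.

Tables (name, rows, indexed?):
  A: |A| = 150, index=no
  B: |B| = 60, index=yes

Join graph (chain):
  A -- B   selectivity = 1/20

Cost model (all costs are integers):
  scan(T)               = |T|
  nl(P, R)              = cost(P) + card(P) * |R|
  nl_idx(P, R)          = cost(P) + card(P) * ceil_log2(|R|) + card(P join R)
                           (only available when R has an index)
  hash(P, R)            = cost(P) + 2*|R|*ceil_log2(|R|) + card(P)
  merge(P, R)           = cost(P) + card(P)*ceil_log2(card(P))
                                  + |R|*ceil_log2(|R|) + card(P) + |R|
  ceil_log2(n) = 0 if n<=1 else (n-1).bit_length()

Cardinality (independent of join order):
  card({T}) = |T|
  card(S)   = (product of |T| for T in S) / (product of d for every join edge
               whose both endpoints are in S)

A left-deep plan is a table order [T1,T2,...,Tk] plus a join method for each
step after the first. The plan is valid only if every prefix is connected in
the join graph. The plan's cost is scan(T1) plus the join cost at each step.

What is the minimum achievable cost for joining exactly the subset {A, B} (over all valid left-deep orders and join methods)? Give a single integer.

Selinger DP over subsets of {A,B}:
  {A}: scan cost=150, card=150
  {B}: scan cost=60, card=60
  {AB}: card=450; try (B,hash)→1020, (B,nl_idx)→1500, (A,merge)→1830, (B,merge)→1920, (A,hash)→2520, (A,nl)→9060 …(+1); best=1020 via (B,hash)

1020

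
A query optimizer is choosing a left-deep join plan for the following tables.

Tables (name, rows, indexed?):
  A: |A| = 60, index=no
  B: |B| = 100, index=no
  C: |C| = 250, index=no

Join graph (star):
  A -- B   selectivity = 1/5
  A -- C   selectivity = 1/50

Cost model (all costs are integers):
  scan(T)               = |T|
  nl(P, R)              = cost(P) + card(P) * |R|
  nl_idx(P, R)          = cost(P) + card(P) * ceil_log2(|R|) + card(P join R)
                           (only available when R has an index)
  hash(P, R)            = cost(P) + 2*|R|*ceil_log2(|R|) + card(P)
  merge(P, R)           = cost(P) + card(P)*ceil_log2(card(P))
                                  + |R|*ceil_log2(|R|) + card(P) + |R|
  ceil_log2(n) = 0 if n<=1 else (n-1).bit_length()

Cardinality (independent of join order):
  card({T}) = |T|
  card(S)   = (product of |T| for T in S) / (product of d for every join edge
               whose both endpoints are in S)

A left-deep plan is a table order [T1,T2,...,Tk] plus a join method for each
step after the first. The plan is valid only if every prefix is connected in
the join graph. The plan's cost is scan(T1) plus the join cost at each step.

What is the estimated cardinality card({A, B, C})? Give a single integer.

6000

Tables in S: A(60), B(100), C(250)
Edges inside S: A-B(d=5), A-C(d=50)
numerator = 60 * 100 * 250 = 1500000
denominator = 5 * 50 = 250
card(S) = 1500000 / 250 = 6000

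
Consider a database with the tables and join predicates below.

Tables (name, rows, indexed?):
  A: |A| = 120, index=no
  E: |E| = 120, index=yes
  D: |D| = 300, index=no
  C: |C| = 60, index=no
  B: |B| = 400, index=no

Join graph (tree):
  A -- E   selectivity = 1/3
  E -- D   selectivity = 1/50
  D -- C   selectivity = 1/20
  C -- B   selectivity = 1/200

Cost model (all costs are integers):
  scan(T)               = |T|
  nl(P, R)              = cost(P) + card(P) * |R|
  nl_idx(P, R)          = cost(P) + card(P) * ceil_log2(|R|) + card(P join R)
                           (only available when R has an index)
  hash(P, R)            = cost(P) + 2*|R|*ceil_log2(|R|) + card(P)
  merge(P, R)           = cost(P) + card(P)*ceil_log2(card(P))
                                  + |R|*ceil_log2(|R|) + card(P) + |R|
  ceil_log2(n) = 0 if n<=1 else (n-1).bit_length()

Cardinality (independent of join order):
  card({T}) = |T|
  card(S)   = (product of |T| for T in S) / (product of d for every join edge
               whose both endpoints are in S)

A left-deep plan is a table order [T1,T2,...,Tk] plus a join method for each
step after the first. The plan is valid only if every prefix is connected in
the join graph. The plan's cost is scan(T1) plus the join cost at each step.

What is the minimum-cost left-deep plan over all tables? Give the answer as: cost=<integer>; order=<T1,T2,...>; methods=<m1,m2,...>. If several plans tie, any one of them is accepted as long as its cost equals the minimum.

cost=14960; order=B,C,D,E,A; methods=hash,merge,hash,hash

Selinger DP (subsets sized 1..n):
  {A}: scan cost=120, card=120
  {E}: scan cost=120, card=120
  {D}: scan cost=300, card=300
  {C}: scan cost=60, card=60
  {B}: scan cost=400, card=400
  {AE}: card=4800; try (E,hash)→1920, (A,hash)→1920, (E,merge)→2040, (A,merge)→2040, (E,nl_idx)→5760, (E,nl)→14520 …(+1); best=1920 via (E,hash)
  {DE}: card=720; try (E,hash)→2280, (E,nl_idx)→3120, (D,merge)→4080, (E,merge)→4260, (D,hash)→5640, (D,nl)→36120 …(+1); best=2280 via (E,hash)
  {CD}: card=900; try (C,hash)→1320, (D,merge)→3480, (C,merge)→3720, (D,hash)→5520, (D,nl)→18060, (C,nl)→18300; best=1320 via (C,hash)
  {BC}: card=120; try (C,hash)→1520, (B,merge)→4480, (C,merge)→4820, (B,hash)→7320, (B,nl)→24060, (C,nl)→24400; best=1520 via (C,hash)
  {ADE}: card=28800; try (A,hash)→4680, (A,merge)→11160, (D,hash)→12120, (D,merge)→72120, (A,nl)→88680, (D,nl)→1441920; best=4680 via (A,hash)
  {CDE}: card=2160; try (C,hash)→3720, (E,hash)→3900, (E,nl_idx)→9780, (C,merge)→10620, (E,merge)→12180, (C,nl)→45480 …(+1); best=3720 via (C,hash)
  {BCD}: card=1800; try (D,merge)→5480, (D,hash)→7040, (B,hash)→9420, (B,merge)→15220, (D,nl)→37520, (B,nl)→361320; best=5480 via (D,merge)
  {ACDE}: card=86400; try (A,hash)→7560, (A,merge)→32760, (C,hash)→34200, (A,nl)→262920, (C,merge)→465900, (C,nl)→1732680; best=7560 via (A,hash)
  {BCDE}: card=4320; try (E,hash)→8960, (B,hash)→13080, (E,nl_idx)→22400, (E,merge)→28040, (B,merge)→35800, (E,nl)→221480 …(+1); best=8960 via (E,hash)
  {ABCDE}: card=172800; try (A,hash)→14960, (A,merge)→70400, (B,hash)→101160, (A,nl)→527360, (B,merge)→1566760, (B,nl)→34567560; best=14960 via (A,hash)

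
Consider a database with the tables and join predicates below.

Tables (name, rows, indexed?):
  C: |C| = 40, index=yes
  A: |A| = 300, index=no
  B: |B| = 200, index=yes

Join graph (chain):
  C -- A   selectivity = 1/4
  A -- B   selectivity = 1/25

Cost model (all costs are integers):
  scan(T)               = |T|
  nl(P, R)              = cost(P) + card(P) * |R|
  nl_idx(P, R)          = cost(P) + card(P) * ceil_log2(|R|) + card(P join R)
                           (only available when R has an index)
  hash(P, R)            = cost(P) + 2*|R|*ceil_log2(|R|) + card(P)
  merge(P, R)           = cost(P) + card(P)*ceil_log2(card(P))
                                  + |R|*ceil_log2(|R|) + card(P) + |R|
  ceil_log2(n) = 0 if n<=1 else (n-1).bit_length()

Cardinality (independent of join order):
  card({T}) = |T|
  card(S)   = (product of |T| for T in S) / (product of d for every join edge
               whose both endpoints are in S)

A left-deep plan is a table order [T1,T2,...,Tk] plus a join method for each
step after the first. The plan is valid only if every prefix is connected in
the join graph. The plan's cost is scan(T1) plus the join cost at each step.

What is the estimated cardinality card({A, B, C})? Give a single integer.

Tables in S: A(300), B(200), C(40)
Edges inside S: C-A(d=4), A-B(d=25)
numerator = 300 * 200 * 40 = 2400000
denominator = 4 * 25 = 100
card(S) = 2400000 / 100 = 24000

24000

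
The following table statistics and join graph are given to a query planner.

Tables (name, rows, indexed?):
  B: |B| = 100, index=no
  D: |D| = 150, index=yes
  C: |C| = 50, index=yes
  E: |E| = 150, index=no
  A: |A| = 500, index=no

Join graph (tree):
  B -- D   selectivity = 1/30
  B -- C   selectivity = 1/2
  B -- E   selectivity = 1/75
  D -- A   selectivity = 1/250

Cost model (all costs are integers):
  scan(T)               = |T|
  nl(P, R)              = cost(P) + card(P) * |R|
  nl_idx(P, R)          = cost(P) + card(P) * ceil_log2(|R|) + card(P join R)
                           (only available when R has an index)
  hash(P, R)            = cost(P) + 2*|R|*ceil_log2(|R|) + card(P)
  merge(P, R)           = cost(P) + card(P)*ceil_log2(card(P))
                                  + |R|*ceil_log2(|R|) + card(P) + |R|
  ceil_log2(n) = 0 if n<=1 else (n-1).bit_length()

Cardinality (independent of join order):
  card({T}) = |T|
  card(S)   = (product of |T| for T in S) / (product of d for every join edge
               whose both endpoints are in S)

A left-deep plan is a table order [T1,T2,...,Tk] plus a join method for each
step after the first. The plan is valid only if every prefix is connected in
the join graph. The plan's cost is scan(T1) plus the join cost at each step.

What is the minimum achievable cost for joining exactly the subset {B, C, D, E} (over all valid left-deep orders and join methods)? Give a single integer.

Selinger DP over subsets of {B,C,D,E}:
  {B}: scan cost=100, card=100
  {D}: scan cost=150, card=150
  {C}: scan cost=50, card=50
  {E}: scan cost=150, card=150
  {BD}: card=500; try (D,nl_idx)→1400, (B,hash)→1700, (D,merge)→2250, (B,merge)→2300, (D,hash)→2600, (D,nl)→15100 …(+1); best=1400 via (D,nl_idx)
  {BC}: card=2500; try (C,hash)→800, (B,merge)→1200, (C,merge)→1250, (B,hash)→1500, (C,nl_idx)→3200, (B,nl)→5050 …(+1); best=800 via (C,hash)
  {BE}: card=200; try (B,hash)→1700, (E,merge)→2250, (B,merge)→2300, (E,hash)→2600, (E,nl)→15100, (B,nl)→15150; best=1700 via (B,hash)
  {BCD}: card=12500; try (C,hash)→2500, (D,hash)→5700, (C,merge)→6750, (C,nl_idx)→16900, (C,nl)→26400, (D,nl_idx)→33300 …(+2); best=2500 via (C,hash)
  {BDE}: card=1000; try (E,hash)→4300, (D,hash)→4300, (D,nl_idx)→4300, (D,merge)→4850, (E,merge)→7750, (D,nl)→31700 …(+1); best=4300 via (E,hash)
  {BCE}: card=5000; try (C,hash)→2500, (C,merge)→3850, (E,hash)→5700, (C,nl_idx)→7900, (C,nl)→11700, (E,merge)→34650 …(+1); best=2500 via (C,hash)
  {BCDE}: card=25000; try (C,hash)→5900, (D,hash)→9900, (C,merge)→15650, (E,hash)→17400, (C,nl_idx)→35300, (C,nl)→54300 …(+5); best=5900 via (C,hash)

5900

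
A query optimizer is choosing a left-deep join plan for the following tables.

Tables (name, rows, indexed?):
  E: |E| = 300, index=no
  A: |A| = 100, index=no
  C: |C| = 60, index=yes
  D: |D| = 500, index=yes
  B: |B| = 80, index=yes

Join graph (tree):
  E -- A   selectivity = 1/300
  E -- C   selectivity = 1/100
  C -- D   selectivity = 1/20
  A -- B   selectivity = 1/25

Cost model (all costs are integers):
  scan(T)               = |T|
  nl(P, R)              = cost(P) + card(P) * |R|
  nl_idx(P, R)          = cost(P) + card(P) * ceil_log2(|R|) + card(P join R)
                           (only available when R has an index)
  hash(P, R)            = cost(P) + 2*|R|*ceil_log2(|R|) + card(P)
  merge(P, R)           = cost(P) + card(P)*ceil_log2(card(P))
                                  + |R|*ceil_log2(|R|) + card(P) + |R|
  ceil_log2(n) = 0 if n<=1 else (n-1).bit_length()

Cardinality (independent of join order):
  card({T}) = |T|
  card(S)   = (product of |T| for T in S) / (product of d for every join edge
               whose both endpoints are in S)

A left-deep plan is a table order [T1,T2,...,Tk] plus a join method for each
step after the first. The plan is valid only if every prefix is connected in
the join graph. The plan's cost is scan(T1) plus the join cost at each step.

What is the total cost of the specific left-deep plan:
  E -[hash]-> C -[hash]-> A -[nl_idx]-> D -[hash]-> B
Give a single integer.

7560

step 1: scan E: cost=300, card=300
step 2: join C via hash
    card(P join C) = 300*60/(100) = 180
    cost = 300 + 2*60*6 + 300 = 1320
step 3: join A via hash
    card(P join A) = 180*100/(300) = 60
    cost = 1320 + 2*100*7 + 180 = 2900
step 4: join D via nl_idx
    card(P join D) = 60*500/(20) = 1500
    cost = 2900 + 60*9 + 1500 = 4940
step 5: join B via hash
    card(P join B) = 1500*80/(25) = 4800
    cost = 4940 + 2*80*7 + 1500 = 7560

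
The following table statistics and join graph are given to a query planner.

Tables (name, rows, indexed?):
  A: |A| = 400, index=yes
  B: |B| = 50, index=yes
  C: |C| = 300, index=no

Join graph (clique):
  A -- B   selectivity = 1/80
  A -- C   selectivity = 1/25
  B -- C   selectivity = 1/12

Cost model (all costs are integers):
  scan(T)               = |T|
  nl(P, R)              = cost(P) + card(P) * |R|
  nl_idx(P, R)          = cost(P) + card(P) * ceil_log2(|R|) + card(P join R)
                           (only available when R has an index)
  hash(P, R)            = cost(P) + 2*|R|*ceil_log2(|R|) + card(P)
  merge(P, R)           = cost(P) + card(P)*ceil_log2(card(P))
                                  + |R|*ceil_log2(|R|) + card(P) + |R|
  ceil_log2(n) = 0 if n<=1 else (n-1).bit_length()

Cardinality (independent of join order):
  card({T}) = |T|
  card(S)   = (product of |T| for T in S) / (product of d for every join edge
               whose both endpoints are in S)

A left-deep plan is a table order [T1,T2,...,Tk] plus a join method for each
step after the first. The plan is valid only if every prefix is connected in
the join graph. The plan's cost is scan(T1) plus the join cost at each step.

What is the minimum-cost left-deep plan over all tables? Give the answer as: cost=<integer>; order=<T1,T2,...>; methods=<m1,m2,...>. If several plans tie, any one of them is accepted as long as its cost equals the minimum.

Selinger DP (subsets sized 1..n):
  {A}: scan cost=400, card=400
  {B}: scan cost=50, card=50
  {C}: scan cost=300, card=300
  {AB}: card=250; try (A,nl_idx)→750, (B,hash)→1400, (B,nl_idx)→3050, (A,merge)→4400, (B,merge)→4750, (A,hash)→7300 …(+2); best=750 via (A,nl_idx)
  {AC}: card=4800; try (C,hash)→6200, (A,merge)→7300, (C,merge)→7400, (A,hash)→7800, (A,nl_idx)→7800, (A,nl)→120300 …(+1); best=6200 via (C,hash)
  {BC}: card=1250; try (B,hash)→1200, (B,nl_idx)→3350, (C,merge)→3400, (B,merge)→3650, (C,hash)→5500, (C,nl)→15050 …(+1); best=1200 via (B,hash)
  {ABC}: card=250; try (C,merge)→6000, (C,hash)→6400, (A,hash)→9650, (B,hash)→11600, (A,nl_idx)→12700, (A,merge)→20200 …(+5); best=6000 via (C,merge)

cost=6000; order=B,A,C; methods=nl_idx,merge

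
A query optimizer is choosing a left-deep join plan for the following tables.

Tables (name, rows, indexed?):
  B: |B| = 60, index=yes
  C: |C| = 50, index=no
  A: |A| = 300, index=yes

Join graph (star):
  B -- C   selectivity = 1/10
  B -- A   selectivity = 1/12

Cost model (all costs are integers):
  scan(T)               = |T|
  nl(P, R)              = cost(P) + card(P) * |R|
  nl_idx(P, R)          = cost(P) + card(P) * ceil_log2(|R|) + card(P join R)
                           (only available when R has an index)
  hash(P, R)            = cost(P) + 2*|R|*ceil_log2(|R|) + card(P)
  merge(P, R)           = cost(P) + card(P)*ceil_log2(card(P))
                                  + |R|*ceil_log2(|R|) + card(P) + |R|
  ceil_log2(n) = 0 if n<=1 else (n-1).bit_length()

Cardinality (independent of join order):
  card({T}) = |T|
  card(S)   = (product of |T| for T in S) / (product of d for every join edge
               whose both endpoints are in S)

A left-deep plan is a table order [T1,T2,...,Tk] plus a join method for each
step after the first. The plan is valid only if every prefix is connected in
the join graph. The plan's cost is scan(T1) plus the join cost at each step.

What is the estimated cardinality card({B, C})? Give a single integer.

300

Tables in S: B(60), C(50)
Edges inside S: B-C(d=10)
numerator = 60 * 50 = 3000
denominator = 10 = 10
card(S) = 3000 / 10 = 300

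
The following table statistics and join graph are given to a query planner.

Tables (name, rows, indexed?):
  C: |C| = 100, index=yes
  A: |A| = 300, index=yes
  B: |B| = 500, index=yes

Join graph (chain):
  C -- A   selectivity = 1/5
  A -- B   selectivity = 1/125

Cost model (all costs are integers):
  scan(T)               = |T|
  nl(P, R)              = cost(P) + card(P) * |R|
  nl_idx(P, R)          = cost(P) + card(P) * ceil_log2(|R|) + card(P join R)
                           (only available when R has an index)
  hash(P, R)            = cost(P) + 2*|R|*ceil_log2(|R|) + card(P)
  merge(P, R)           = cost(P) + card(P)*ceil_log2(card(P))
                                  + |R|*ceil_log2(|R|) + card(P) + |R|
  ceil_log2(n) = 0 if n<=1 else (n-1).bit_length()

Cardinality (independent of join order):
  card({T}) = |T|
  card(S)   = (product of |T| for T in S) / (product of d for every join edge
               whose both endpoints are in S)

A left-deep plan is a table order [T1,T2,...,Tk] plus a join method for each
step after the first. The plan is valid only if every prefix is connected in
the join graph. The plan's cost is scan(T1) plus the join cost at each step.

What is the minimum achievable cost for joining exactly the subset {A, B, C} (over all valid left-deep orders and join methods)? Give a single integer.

6800

Selinger DP over subsets of {A,B,C}:
  {C}: scan cost=100, card=100
  {A}: scan cost=300, card=300
  {B}: scan cost=500, card=500
  {AC}: card=6000; try (C,hash)→2000, (A,merge)→3900, (C,merge)→4100, (A,hash)→5600, (A,nl_idx)→7000, (C,nl_idx)→8400 …(+2); best=2000 via (C,hash)
  {AB}: card=1200; try (B,nl_idx)→4200, (A,nl_idx)→6200, (A,hash)→6400, (B,merge)→8300, (A,merge)→8500, (B,hash)→9600 …(+2); best=4200 via (B,nl_idx)
  {ABC}: card=24000; try (C,hash)→6800, (B,hash)→17000, (C,merge)→19400, (C,nl_idx)→36600, (B,nl_idx)→80000, (B,merge)→91000 …(+2); best=6800 via (C,hash)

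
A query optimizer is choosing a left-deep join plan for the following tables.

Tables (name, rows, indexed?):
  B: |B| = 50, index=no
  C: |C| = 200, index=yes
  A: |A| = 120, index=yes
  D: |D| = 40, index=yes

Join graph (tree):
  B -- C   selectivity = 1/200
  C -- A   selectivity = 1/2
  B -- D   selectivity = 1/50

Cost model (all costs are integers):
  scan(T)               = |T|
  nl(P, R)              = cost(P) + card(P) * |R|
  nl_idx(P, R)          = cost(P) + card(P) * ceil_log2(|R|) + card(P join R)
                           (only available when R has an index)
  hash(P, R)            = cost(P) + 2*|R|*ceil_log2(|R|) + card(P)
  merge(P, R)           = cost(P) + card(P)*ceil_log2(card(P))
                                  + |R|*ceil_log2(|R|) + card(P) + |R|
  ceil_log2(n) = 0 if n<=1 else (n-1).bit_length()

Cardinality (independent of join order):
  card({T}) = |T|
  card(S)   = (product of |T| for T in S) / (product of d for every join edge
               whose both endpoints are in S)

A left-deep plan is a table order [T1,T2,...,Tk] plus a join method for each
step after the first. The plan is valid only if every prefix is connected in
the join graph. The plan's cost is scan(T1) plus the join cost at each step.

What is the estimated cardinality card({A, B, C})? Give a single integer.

3000

Tables in S: A(120), B(50), C(200)
Edges inside S: B-C(d=200), C-A(d=2)
numerator = 120 * 50 * 200 = 1200000
denominator = 200 * 2 = 400
card(S) = 1200000 / 400 = 3000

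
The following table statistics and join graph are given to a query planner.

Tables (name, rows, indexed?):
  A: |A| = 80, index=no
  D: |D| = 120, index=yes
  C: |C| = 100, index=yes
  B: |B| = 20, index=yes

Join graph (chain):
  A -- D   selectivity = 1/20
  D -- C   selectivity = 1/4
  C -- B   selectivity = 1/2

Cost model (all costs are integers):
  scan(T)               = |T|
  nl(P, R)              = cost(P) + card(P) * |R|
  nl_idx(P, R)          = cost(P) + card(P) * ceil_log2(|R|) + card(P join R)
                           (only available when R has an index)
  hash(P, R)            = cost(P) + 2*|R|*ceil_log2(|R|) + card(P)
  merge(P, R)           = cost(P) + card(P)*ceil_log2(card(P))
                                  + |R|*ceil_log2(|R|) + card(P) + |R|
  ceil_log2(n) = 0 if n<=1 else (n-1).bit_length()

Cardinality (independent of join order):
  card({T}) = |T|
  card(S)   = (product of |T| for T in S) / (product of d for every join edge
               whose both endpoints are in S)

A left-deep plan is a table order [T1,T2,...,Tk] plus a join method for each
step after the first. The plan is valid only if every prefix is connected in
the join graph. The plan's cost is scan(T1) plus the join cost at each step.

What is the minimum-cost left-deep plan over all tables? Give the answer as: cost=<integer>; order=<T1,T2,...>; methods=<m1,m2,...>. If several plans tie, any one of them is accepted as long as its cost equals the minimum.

cost=15200; order=A,D,C,B; methods=nl_idx,hash,hash

Selinger DP (subsets sized 1..n):
  {A}: scan cost=80, card=80
  {D}: scan cost=120, card=120
  {C}: scan cost=100, card=100
  {B}: scan cost=20, card=20
  {AD}: card=480; try (D,nl_idx)→1120, (A,hash)→1360, (D,merge)→1680, (A,merge)→1720, (D,hash)→1840, (D,nl)→9680 …(+1); best=1120 via (D,nl_idx)
  {CD}: card=3000; try (C,hash)→1640, (D,merge)→1860, (D,hash)→1880, (C,merge)→1880, (D,nl_idx)→3800, (C,nl_idx)→3960 …(+2); best=1640 via (C,hash)
  {BC}: card=1000; try (B,hash)→400, (C,merge)→940, (B,merge)→1020, (C,nl_idx)→1160, (C,hash)→1440, (B,nl_idx)→1600 …(+2); best=400 via (B,hash)
  {ACD}: card=12000; try (C,hash)→3000, (A,hash)→5760, (C,merge)→6720, (C,nl_idx)→16480, (A,merge)→41280, (C,nl)→49120 …(+1); best=3000 via (C,hash)
  {BCD}: card=30000; try (D,hash)→3080, (B,hash)→4840, (D,merge)→12360, (D,nl_idx)→37400, (B,merge)→40760, (B,nl_idx)→46640 …(+2); best=3080 via (D,hash)
  {ABCD}: card=120000; try (B,hash)→15200, (A,hash)→34200, (B,nl_idx)→183000, (B,merge)→183120, (B,nl)→243000, (A,merge)→483720 …(+1); best=15200 via (B,hash)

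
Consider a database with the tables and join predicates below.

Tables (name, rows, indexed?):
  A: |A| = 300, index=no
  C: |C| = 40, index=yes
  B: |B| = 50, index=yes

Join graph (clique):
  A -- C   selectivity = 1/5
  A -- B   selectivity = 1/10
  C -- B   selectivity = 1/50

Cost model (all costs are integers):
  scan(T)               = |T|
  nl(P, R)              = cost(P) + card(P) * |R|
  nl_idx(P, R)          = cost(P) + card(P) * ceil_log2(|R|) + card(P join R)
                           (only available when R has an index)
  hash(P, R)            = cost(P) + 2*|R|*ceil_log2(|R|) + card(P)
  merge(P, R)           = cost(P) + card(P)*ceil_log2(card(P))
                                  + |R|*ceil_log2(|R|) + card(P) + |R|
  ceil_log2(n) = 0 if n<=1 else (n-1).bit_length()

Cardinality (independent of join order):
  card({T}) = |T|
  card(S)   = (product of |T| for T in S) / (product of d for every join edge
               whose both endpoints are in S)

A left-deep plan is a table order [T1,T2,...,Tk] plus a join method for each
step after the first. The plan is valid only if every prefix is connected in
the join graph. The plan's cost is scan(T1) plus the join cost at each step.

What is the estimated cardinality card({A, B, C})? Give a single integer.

Tables in S: A(300), B(50), C(40)
Edges inside S: A-C(d=5), A-B(d=10), C-B(d=50)
numerator = 300 * 50 * 40 = 600000
denominator = 5 * 10 * 50 = 2500
card(S) = 600000 / 2500 = 240

240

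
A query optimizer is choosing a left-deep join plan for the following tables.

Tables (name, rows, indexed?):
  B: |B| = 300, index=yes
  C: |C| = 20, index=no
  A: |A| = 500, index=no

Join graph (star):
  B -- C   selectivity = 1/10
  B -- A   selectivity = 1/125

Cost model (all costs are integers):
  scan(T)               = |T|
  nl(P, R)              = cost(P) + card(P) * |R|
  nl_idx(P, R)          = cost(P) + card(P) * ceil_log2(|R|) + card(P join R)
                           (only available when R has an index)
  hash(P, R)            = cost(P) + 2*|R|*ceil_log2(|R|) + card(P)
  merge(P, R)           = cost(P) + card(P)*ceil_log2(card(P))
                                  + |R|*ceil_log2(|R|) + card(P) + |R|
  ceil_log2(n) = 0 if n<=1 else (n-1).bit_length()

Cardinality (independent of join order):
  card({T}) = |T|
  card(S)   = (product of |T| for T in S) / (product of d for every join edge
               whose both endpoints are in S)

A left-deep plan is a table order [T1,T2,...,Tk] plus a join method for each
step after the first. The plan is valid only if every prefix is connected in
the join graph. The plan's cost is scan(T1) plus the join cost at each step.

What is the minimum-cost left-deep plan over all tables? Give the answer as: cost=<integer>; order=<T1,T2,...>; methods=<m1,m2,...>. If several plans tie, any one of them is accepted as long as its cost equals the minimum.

Selinger DP (subsets sized 1..n):
  {B}: scan cost=300, card=300
  {C}: scan cost=20, card=20
  {A}: scan cost=500, card=500
  {BC}: card=600; try (C,hash)→800, (B,nl_idx)→800, (B,merge)→3140, (C,merge)→3420, (B,hash)→5440, (B,nl)→6020 …(+1); best=800 via (C,hash)
  {AB}: card=1200; try (B,nl_idx)→6200, (B,hash)→6400, (A,merge)→8300, (B,merge)→8500, (A,hash)→9600, (A,nl)→150300 …(+1); best=6200 via (B,nl_idx)
  {ABC}: card=2400; try (C,hash)→7600, (A,hash)→10400, (A,merge)→12400, (C,merge)→20720, (C,nl)→30200, (A,nl)→300800; best=7600 via (C,hash)

cost=7600; order=A,B,C; methods=nl_idx,hash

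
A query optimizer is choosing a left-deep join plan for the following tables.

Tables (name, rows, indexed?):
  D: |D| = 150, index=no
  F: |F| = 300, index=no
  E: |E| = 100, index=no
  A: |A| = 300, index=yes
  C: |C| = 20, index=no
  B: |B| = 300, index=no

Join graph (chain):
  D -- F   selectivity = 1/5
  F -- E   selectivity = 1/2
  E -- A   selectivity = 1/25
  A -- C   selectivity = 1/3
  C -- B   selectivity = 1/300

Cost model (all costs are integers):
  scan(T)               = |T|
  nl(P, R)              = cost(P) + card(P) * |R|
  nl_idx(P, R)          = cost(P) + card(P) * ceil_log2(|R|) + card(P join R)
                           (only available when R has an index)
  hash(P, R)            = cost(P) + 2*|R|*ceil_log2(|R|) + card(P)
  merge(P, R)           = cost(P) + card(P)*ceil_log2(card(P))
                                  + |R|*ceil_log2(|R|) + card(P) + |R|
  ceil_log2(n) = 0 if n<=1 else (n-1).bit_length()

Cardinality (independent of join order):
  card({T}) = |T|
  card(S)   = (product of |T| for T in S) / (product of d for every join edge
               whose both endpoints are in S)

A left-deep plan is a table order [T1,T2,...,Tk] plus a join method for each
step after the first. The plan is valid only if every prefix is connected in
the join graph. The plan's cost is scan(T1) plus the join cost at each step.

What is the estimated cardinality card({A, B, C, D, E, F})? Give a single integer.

Tables in S: A(300), B(300), C(20), D(150), E(100), F(300)
Edges inside S: D-F(d=5), F-E(d=2), E-A(d=25), A-C(d=3), C-B(d=300)
numerator = 300 * 300 * 20 * 150 * 100 * 300 = 8100000000000
denominator = 5 * 2 * 25 * 3 * 300 = 225000
card(S) = 8100000000000 / 225000 = 36000000

36000000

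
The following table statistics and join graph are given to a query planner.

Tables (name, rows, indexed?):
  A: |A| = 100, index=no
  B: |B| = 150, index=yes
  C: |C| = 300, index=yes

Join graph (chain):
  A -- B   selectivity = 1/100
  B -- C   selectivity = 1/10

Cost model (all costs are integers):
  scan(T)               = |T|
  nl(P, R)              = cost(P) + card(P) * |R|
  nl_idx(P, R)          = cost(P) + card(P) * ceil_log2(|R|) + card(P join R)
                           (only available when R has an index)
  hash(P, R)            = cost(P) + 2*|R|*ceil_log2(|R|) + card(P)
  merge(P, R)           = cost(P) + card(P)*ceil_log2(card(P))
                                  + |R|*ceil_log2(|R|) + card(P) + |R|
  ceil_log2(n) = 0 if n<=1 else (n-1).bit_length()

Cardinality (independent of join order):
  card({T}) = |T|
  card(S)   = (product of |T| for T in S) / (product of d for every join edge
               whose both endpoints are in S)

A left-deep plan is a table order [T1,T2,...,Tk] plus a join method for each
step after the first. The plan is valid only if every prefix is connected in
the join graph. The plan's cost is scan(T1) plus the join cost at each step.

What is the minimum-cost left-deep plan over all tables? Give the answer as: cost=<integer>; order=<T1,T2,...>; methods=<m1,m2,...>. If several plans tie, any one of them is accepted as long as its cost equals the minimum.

cost=5400; order=A,B,C; methods=nl_idx,merge

Selinger DP (subsets sized 1..n):
  {A}: scan cost=100, card=100
  {B}: scan cost=150, card=150
  {C}: scan cost=300, card=300
  {AB}: card=150; try (B,nl_idx)→1050, (A,hash)→1700, (B,merge)→2250, (A,merge)→2300, (B,hash)→2600, (B,nl)→15100 …(+1); best=1050 via (B,nl_idx)
  {BC}: card=4500; try (B,hash)→3000, (C,merge)→4500, (B,merge)→4650, (C,hash)→5700, (C,nl_idx)→6000, (B,nl_idx)→7200 …(+2); best=3000 via (B,hash)
  {ABC}: card=4500; try (C,merge)→5400, (C,hash)→6600, (C,nl_idx)→6900, (A,hash)→8900, (C,nl)→46050, (A,merge)→66800 …(+1); best=5400 via (C,merge)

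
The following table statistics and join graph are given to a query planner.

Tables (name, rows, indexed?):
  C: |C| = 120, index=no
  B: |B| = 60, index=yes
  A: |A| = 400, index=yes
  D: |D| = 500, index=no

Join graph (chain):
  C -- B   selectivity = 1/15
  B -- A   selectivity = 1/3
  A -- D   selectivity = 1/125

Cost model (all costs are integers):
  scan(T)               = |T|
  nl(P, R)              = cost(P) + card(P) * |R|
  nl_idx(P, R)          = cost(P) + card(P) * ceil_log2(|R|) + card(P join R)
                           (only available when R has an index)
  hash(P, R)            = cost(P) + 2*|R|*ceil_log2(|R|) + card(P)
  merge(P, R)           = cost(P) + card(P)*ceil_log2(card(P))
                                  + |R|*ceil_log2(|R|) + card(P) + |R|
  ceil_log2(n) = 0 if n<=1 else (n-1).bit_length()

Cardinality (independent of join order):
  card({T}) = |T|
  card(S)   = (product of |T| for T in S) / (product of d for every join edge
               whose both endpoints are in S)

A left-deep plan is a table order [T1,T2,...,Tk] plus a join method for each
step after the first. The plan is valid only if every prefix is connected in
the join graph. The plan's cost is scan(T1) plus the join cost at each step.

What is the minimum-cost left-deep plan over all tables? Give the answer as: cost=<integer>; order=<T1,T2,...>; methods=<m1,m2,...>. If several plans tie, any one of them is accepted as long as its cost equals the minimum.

cost=42600; order=D,A,B,C; methods=nl_idx,hash,hash

Selinger DP (subsets sized 1..n):
  {C}: scan cost=120, card=120
  {B}: scan cost=60, card=60
  {A}: scan cost=400, card=400
  {D}: scan cost=500, card=500
  {BC}: card=480; try (B,hash)→960, (B,nl_idx)→1320, (C,merge)→1440, (B,merge)→1500, (C,hash)→1800, (C,nl)→7260 …(+1); best=960 via (B,hash)
  {AB}: card=8000; try (B,hash)→1520, (A,merge)→4480, (B,merge)→4820, (A,hash)→7320, (A,nl_idx)→8600, (B,nl_idx)→10800 …(+2); best=1520 via (B,hash)
  {AD}: card=1600; try (A,nl_idx)→6600, (A,hash)→8200, (D,merge)→9400, (A,merge)→9500, (D,hash)→9800, (D,nl)→200400 …(+1); best=6600 via (A,nl_idx)
  {ABC}: card=64000; try (A,hash)→8640, (A,merge)→9760, (C,hash)→11200, (A,nl_idx)→69280, (C,merge)→114480, (A,nl)→192960 …(+1); best=8640 via (A,hash)
  {ABD}: card=32000; try (B,hash)→8920, (D,hash)→18520, (B,merge)→26220, (B,nl_idx)→48200, (B,nl)→102600, (D,merge)→118520 …(+1); best=8920 via (B,hash)
  {ABCD}: card=256000; try (C,hash)→42600, (D,hash)→81640, (C,merge)→521880, (D,merge)→1101640, (C,nl)→3848920, (D,nl)→32008640; best=42600 via (C,hash)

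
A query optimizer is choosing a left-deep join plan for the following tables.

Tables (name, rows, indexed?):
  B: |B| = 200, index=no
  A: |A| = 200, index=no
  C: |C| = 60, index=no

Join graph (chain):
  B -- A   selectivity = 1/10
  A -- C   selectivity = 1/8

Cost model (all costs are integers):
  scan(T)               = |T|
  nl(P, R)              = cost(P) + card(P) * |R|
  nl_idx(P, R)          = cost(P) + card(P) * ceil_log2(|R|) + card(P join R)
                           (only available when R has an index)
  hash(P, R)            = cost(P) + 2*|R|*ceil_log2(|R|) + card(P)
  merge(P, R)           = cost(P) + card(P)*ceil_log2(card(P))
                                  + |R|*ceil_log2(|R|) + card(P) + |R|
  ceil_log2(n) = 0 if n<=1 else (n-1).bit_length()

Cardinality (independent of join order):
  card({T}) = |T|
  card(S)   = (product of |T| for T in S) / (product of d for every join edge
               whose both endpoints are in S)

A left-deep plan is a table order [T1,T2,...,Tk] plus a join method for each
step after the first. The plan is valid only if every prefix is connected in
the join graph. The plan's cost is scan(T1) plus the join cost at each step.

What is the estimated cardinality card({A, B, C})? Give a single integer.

Tables in S: A(200), B(200), C(60)
Edges inside S: B-A(d=10), A-C(d=8)
numerator = 200 * 200 * 60 = 2400000
denominator = 10 * 8 = 80
card(S) = 2400000 / 80 = 30000

30000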